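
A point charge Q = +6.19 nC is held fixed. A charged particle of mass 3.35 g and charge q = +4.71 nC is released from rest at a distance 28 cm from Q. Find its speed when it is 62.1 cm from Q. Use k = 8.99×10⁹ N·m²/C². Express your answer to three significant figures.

0.0175 m/s

Only the electrostatic force acts, so mechanical energy is conserved: ½mv² = U₁ − U₂ = kQq(1/r₁ − 1/r₂).
U₁ − U₂ = (8.99×10⁹ N·m²/C²)(6.19×10⁻⁹ C)(4.71×10⁻⁹ C)(1/0.280 − 1/0.621) = 5.14×10⁻⁷ J.
v = √(2·5.14×10⁻⁷/3.35×10⁻³) = 0.0175 m/s.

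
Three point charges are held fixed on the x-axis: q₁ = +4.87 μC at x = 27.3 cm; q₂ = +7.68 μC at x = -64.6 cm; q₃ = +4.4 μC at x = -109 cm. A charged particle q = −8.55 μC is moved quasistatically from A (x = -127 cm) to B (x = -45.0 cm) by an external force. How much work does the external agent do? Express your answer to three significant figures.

For quasistatic motion the external work equals the change in potential energy: W_ext = qΔV = q(V_B − V_A).
At A: distances to the source charges are 1.54 m, 0.624 m, 0.180 m; V_A = Σ kqᵢ/rᵢ = 3.59×10⁵ V.
At B: distances to the source charges are 0.723 m, 0.196 m, 0.640 m; V_B = Σ kqᵢ/rᵢ = 4.75×10⁵ V.
ΔV = V_B − V_A = 1.16×10⁵ V.
W_ext = qΔV = (-8.55×10⁻⁶ C)(1.16×10⁵ V) = -0.990 J.

-0.990 J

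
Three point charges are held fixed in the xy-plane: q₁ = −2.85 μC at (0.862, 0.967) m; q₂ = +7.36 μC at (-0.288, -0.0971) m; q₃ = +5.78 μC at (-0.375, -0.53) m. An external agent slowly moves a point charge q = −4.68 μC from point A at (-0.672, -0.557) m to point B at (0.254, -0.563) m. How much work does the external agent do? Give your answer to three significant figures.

0.530 J

For quasistatic motion the external work equals the change in potential energy: W_ext = qΔV = q(V_B − V_A).
At A: distances to the source charges are 2.16 m, 0.599 m, 0.298 m; V_A = Σ kqᵢ/rᵢ = 2.73×10⁵ V.
At B: distances to the source charges are 1.65 m, 0.715 m, 0.630 m; V_B = Σ kqᵢ/rᵢ = 1.60×10⁵ V.
ΔV = V_B − V_A = -1.13×10⁵ V.
W_ext = qΔV = (-4.68×10⁻⁶ C)(-1.13×10⁵ V) = 0.530 J.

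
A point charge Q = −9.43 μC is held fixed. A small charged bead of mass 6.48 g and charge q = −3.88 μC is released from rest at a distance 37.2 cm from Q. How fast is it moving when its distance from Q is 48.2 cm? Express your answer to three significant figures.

Only the electrostatic force acts, so mechanical energy is conserved: ½mv² = U₁ − U₂ = kQq(1/r₁ − 1/r₂).
U₁ − U₂ = (8.99×10⁹ N·m²/C²)(-9.43×10⁻⁶ C)(-3.88×10⁻⁶ C)(1/0.372 − 1/0.482) = 0.202 J.
v = √(2·0.202/6.48×10⁻³) = 7.89 m/s.

7.89 m/s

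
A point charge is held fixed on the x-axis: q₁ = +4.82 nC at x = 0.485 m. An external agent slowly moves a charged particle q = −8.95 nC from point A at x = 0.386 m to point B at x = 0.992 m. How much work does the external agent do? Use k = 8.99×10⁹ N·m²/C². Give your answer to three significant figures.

For quasistatic motion the external work equals the change in potential energy: W_ext = qΔV = q(V_B − V_A).
At A: distance to the source charge is 0.0990 m; V_A = kq₁/r = 438 V.
At B: distance to the source charge is 0.507 m; V_B = kq₁/r = 85.5 V.
ΔV = V_B − V_A = -352 V.
W_ext = qΔV = (-8.95×10⁻⁹ C)(-352 V) = 3.15×10⁻⁶ J.

3.15×10⁻⁶ J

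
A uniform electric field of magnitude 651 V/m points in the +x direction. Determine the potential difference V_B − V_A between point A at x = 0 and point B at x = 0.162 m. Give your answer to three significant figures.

In a uniform field, potential decreases in the direction of E: V_B − V_A = −E·Δx.
V_B − V_A = −(651 V/m)(0.162 m) = -105 V.

-105 V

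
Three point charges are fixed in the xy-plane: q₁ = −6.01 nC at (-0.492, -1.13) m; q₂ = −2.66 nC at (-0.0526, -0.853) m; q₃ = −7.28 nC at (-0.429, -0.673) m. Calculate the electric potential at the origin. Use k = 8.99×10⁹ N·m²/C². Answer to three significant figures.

The total potential is the scalar sum of each charge's contribution, V = Σ kqᵢ/rᵢ.
Distances from the field point to each charge: r₁ = 1.23 m, r₂ = 0.855 m, r₃ = 0.798 m.
V = k[(-6.01×10⁻⁹)/(1.23) + (-2.66×10⁻⁹)/(0.855) + (-7.28×10⁻⁹)/(0.798)] = -154 V.

-154 V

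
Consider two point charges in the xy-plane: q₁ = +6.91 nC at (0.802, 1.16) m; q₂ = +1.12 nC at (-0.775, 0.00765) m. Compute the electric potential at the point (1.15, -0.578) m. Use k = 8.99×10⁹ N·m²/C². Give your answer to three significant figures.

The total potential is the scalar sum of each charge's contribution, V = Σ kqᵢ/rᵢ.
Distances from the field point to each charge: r₁ = 1.77 m, r₂ = 2.01 m.
V = k[(6.91×10⁻⁹)/(1.77) + (1.12×10⁻⁹)/(2.01)] = 40.1 V.

40.1 V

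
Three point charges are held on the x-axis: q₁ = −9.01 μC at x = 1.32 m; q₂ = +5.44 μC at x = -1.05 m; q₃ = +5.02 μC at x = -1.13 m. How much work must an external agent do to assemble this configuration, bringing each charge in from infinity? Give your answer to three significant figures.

The work to assemble the configuration equals its total potential energy, U = Σ kqᵢqⱼ/rᵢⱼ over all pairs.
Pair separations: r₁₂ = 2.37 m, r₁₃ = 2.45 m, r₂₃ = 0.0800 m.
U = (-0.186) + (-0.166) + (3.07) = 2.72 J.

2.72 J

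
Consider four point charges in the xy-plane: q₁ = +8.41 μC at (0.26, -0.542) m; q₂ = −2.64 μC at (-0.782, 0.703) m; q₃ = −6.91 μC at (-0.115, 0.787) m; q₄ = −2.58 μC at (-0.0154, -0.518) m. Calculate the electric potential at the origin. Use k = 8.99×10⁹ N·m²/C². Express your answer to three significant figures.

The total potential is the scalar sum of each charge's contribution, V = Σ kqᵢ/rᵢ.
Distances from the field point to each charge: r₁ = 0.601 m, r₂ = 1.05 m, r₃ = 0.795 m, r₄ = 0.518 m.
V = k[(8.41×10⁻⁶)/(0.601) + (-2.64×10⁻⁶)/(1.05) + (-6.91×10⁻⁶)/(0.795) + (-2.58×10⁻⁶)/(0.518)] = -1.97×10⁴ V.

-1.97×10⁴ V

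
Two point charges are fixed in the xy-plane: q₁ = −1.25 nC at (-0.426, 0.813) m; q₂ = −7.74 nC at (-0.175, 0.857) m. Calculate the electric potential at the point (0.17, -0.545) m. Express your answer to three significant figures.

-55.8 V

Electric potential is a scalar, so the contributions from each charge add algebraically: V = Σ kqᵢ/rᵢ.
Distances from the field point to each charge: r₁ = 1.48 m, r₂ = 1.44 m.
V = k[(-1.25×10⁻⁹)/(1.48) + (-7.74×10⁻⁹)/(1.44)] = -55.8 V.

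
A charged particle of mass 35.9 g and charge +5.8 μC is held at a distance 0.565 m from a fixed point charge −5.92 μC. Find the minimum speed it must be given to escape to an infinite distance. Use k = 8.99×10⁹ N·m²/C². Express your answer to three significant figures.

5.52 m/s

To just escape, total mechanical energy must reach zero at infinity: ½mv²_min + U = 0, so ½mv²_min = −U = |kQq|/r.
|U| = |kQq|/r = (8.99×10⁹ N·m²/C²)(5.92×10⁻⁶)(5.80×10⁻⁶)/(0.565) = 0.546 J.
v_min = √(2|U|/m) = √(2·0.546/0.0359) = 5.52 m/s.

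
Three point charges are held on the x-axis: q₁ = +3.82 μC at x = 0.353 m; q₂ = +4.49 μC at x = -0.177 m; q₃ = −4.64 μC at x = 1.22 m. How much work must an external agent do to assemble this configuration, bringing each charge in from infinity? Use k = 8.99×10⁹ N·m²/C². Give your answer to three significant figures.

The assembly work is the sum of pairwise potential energies, U = Σ_{i<j} kqᵢqⱼ/rᵢⱼ.
Pair separations: r₁₂ = 0.530 m, r₁₃ = 0.867 m, r₂₃ = 1.40 m.
U = (0.291) + (-0.184) + (-0.134) = -0.0269 J.

-0.0269 J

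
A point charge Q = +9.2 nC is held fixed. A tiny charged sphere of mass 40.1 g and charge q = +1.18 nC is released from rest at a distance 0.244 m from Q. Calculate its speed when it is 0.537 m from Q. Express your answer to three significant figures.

3.30×10⁻³ m/s

Only the electrostatic force acts, so mechanical energy is conserved: ½mv² = U₁ − U₂ = kQq(1/r₁ − 1/r₂).
U₁ − U₂ = (8.99×10⁹ N·m²/C²)(9.20×10⁻⁹ C)(1.18×10⁻⁹ C)(1/0.244 − 1/0.537) = 2.18×10⁻⁷ J.
v = √(2·2.18×10⁻⁷/0.0401) = 3.30×10⁻³ m/s.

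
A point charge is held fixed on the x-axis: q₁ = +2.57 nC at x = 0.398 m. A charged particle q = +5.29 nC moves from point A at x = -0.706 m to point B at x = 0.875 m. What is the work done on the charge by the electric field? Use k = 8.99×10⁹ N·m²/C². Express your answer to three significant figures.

-1.46×10⁻⁷ J

The work done by the electric force is W_field = −ΔU = −q(V_B − V_A) = q(V_A − V_B).
At A: distance to the source charge is 1.10 m; V_A = kq₁/r = 20.9 V.
At B: distance to the source charge is 0.477 m; V_B = kq₁/r = 48.4 V.
ΔV = V_B − V_A = 27.5 V.
W_field = −qΔV = −(5.29×10⁻⁹ C)(27.5 V) = -1.46×10⁻⁷ J.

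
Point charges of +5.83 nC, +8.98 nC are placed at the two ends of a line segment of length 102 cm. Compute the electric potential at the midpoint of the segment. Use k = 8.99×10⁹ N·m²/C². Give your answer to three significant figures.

261 V

Electric potential is a scalar, so the contributions from each charge add algebraically: V = Σ kqᵢ/rᵢ.
Each charge is 0.510 m from the midpoint.
V = k[(5.83×10⁻⁹)/(0.510) + (8.98×10⁻⁹)/(0.510)] = 261 V.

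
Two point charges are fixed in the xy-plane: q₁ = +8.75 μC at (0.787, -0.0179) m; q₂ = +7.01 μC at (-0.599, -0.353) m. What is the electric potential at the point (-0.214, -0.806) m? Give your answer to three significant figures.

Electric potential is a scalar, so the contributions from each charge add algebraically: V = Σ kqᵢ/rᵢ.
Distances from the field point to each charge: r₁ = 1.27 m, r₂ = 0.595 m.
V = k[(8.75×10⁻⁶)/(1.27) + (7.01×10⁻⁶)/(0.595)] = 1.68×10⁵ V.

1.68×10⁵ V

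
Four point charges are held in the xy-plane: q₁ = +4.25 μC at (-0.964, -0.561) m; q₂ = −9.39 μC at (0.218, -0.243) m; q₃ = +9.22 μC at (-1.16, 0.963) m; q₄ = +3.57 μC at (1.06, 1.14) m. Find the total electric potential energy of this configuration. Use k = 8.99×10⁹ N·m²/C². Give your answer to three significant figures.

The work to assemble the configuration equals its total potential energy, U = Σ kqᵢqⱼ/rᵢⱼ over all pairs.
Pair separations: r₁₂ = 1.22 m, r₁₃ = 1.54 m, r₁₄ = 2.64 m, r₂₃ = 1.83 m, r₂₄ = 1.62 m, r₃₄ = 2.23 m.
Summing all 6 pair terms gives U = -0.491 J.

-0.491 J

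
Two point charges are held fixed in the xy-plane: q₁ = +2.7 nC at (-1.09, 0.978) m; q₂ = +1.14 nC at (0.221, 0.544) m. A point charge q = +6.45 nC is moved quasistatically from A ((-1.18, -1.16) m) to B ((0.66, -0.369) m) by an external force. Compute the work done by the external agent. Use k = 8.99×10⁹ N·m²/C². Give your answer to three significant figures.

For quasistatic motion the external work equals the change in potential energy: W_ext = qΔV = q(V_B − V_A).
At A: distances to the source charges are 2.14 m, 2.21 m; V_A = Σ kqᵢ/rᵢ = 16.0 V.
At B: distances to the source charges are 2.21 m, 1.01 m; V_B = Σ kqᵢ/rᵢ = 21.1 V.
ΔV = V_B − V_A = 5.12 V.
W_ext = qΔV = (6.45×10⁻⁹ C)(5.12 V) = 3.30×10⁻⁸ J.

3.30×10⁻⁸ J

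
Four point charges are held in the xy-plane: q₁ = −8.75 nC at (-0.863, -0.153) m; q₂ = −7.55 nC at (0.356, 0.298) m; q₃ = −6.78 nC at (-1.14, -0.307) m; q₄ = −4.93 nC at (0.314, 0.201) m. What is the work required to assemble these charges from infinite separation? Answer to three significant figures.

6.10×10⁻⁶ J

The assembly work is the sum of pairwise potential energies, U = Σ_{i<j} kqᵢqⱼ/rᵢⱼ.
Pair separations: r₁₂ = 1.30 m, r₁₃ = 0.317 m, r₁₄ = 1.23 m, r₂₃ = 1.61 m, r₂₄ = 0.106 m, r₃₄ = 1.54 m.
Summing all 6 pair terms gives U = 6.10×10⁻⁶ J.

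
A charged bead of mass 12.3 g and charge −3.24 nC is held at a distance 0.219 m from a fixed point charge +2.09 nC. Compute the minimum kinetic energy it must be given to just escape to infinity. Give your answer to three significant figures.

To just escape, total mechanical energy must reach zero at infinity: ½mv²_min + U = 0, so ½mv²_min = −U = |kQq|/r.
|U| = |kQq|/r = (8.99×10⁹ N·m²/C²)(2.09×10⁻⁹)(3.24×10⁻⁹)/(0.219) = 2.78×10⁻⁷ J.

2.78×10⁻⁷ J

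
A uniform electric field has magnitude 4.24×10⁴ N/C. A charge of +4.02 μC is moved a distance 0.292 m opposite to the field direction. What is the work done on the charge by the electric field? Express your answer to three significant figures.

-0.0498 J

The potential change for a displacement 0.292 m opposite to the field direction is ΔV = +Ed = 1.24×10⁴ V.
W_field = −qΔV = -0.0498 J.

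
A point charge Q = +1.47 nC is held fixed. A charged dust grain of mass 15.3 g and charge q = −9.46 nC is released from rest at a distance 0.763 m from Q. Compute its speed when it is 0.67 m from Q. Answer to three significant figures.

1.72×10⁻³ m/s

Only the electrostatic force acts, so mechanical energy is conserved: ½mv² = U₁ − U₂ = kQq(1/r₁ − 1/r₂).
U₁ − U₂ = (8.99×10⁹ N·m²/C²)(1.47×10⁻⁹ C)(-9.46×10⁻⁹ C)(1/0.763 − 1/0.670) = 2.27×10⁻⁸ J.
v = √(2·2.27×10⁻⁸/0.0153) = 1.72×10⁻³ m/s.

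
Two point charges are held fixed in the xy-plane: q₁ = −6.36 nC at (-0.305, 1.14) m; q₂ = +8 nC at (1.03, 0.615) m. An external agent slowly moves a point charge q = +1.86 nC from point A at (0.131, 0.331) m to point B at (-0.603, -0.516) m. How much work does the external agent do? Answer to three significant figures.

For quasistatic motion the external work equals the change in potential energy: W_ext = qΔV = q(V_B − V_A).
At A: distances to the source charges are 0.919 m, 0.943 m; V_A = Σ kqᵢ/rᵢ = 14.1 V.
At B: distances to the source charges are 1.68 m, 1.99 m; V_B = Σ kqᵢ/rᵢ = 2.22 V.
ΔV = V_B − V_A = -11.8 V.
W_ext = qΔV = (1.86×10⁻⁹ C)(-11.8 V) = -2.20×10⁻⁸ J.

-2.20×10⁻⁸ J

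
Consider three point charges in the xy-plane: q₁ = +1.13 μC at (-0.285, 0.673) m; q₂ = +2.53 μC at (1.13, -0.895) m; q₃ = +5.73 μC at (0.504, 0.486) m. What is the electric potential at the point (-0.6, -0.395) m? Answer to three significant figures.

5.82×10⁴ V

Electric potential is a scalar, so the contributions from each charge add algebraically: V = Σ kqᵢ/rᵢ.
Distances from the field point to each charge: r₁ = 1.11 m, r₂ = 1.80 m, r₃ = 1.41 m.
V = k[(1.13×10⁻⁶)/(1.11) + (2.53×10⁻⁶)/(1.80) + (5.73×10⁻⁶)/(1.41)] = 5.82×10⁴ V.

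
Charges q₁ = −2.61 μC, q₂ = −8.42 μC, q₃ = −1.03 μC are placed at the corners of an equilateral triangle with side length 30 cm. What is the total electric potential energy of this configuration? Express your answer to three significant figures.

0.999 J

The assembly work is the sum of pairwise potential energies, U = Σ_{i<j} kqᵢqⱼ/rᵢⱼ.
All three pair separations equal the side length, 0.300 m.
U = (0.659) + (0.0806) + (0.260) = 0.999 J.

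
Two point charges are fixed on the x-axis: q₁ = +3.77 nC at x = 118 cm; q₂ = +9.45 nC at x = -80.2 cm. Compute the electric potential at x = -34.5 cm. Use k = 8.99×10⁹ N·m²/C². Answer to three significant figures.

208 V

Electric potential is a scalar, so the contributions from each charge add algebraically: V = Σ kqᵢ/rᵢ.
Distances from the field point to each charge: r₁ = 1.52 m, r₂ = 0.457 m.
V = k[(3.77×10⁻⁹)/(1.52) + (9.45×10⁻⁹)/(0.457)] = 208 V.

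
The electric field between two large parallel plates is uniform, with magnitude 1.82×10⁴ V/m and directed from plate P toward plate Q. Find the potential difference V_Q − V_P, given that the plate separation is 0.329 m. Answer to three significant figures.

-5990 V

In a uniform field, potential decreases in the direction of E: ΔV = −E·d for a displacement d parallel to E.
Going from P to Q is a displacement of 0.329 m along the field, so V_Q − V_P = −Ed = -5990 V.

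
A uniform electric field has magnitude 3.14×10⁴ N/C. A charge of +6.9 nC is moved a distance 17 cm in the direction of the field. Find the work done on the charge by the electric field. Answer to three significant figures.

3.68×10⁻⁵ J

The potential change for a displacement 17 cm in the direction of the field is ΔV = −Ed = -5340 V.
W_field = −qΔV = 3.68×10⁻⁵ J.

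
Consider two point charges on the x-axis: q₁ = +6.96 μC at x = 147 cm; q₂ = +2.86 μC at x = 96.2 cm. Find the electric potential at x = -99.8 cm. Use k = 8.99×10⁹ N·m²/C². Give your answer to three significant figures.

3.85×10⁴ V

Electric potential is a scalar, so the contributions from each charge add algebraically: V = Σ kqᵢ/rᵢ.
Distances from the field point to each charge: r₁ = 2.47 m, r₂ = 1.96 m.
V = k[(6.96×10⁻⁶)/(2.47) + (2.86×10⁻⁶)/(1.96)] = 3.85×10⁴ V.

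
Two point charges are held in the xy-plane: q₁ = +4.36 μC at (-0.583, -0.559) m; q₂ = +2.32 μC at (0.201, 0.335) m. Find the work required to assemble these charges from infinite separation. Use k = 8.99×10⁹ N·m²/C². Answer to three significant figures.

The work to assemble the configuration equals its total potential energy, U = Σ kqᵢqⱼ/rᵢⱼ over all pairs.
Pair separations: r₁₂ = 1.19 m.
U = (0.0765) = 0.0765 J.

0.0765 J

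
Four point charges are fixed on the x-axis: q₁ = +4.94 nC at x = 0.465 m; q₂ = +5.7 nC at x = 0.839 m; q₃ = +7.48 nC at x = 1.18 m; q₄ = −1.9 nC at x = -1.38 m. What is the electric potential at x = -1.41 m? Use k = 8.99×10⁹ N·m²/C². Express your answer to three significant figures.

-497 V

Electric potential is a scalar, so the contributions from each charge add algebraically: V = Σ kqᵢ/rᵢ.
Distances from the field point to each charge: r₁ = 1.88 m, r₂ = 2.25 m, r₃ = 2.59 m, r₄ = 0.0300 m.
V = k[(4.94×10⁻⁹)/(1.88) + (5.70×10⁻⁹)/(2.25) + (7.48×10⁻⁹)/(2.59) + (-1.90×10⁻⁹)/(0.0300)] = -497 V.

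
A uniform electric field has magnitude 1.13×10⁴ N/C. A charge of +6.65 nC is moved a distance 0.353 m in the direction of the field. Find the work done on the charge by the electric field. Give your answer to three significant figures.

2.65×10⁻⁵ J

The potential change for a displacement 0.353 m in the direction of the field is ΔV = −Ed = -3990 V.
W_field = −qΔV = 2.65×10⁻⁵ J.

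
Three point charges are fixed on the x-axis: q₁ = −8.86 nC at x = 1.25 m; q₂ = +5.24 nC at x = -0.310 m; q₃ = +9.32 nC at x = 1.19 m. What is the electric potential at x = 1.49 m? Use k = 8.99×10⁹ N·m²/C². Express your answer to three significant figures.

Electric potential is a scalar, so the contributions from each charge add algebraically: V = Σ kqᵢ/rᵢ.
Distances from the field point to each charge: r₁ = 0.240 m, r₂ = 1.80 m, r₃ = 0.300 m.
V = k[(-8.86×10⁻⁹)/(0.240) + (5.24×10⁻⁹)/(1.80) + (9.32×10⁻⁹)/(0.300)] = -26.4 V.

-26.4 V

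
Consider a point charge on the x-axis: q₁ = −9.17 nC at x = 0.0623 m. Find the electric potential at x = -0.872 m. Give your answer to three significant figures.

Electric potential is a scalar, so the contributions from each charge add algebraically: V = Σ kqᵢ/rᵢ.
V = k[(-9.17×10⁻⁹)/(0.934)] = -88.2 V.

-88.2 V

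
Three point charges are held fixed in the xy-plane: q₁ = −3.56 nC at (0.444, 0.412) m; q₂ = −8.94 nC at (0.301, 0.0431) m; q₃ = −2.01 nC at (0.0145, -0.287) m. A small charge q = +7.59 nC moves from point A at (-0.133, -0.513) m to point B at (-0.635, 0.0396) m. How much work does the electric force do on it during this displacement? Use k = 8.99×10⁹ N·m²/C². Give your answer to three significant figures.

The work done by the electric force is W_field = −ΔU = −q(V_B − V_A) = q(V_A − V_B).
At A: distances to the source charges are 1.09 m, 0.705 m, 0.270 m; V_A = Σ kqᵢ/rᵢ = -210 V.
At B: distances to the source charges are 1.14 m, 0.936 m, 0.727 m; V_B = Σ kqᵢ/rᵢ = -139 V.
ΔV = V_B − V_A = 71.5 V.
W_field = −qΔV = −(7.59×10⁻⁹ C)(71.5 V) = -5.43×10⁻⁷ J.

-5.43×10⁻⁷ J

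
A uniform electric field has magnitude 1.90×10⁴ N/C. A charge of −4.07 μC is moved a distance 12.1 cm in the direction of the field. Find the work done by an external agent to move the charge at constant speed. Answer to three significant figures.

9.36×10⁻³ J

The potential change for a displacement 12.1 cm in the direction of the field is ΔV = −Ed = -2300 V.
W_ext = qΔV = 9.36×10⁻³ J.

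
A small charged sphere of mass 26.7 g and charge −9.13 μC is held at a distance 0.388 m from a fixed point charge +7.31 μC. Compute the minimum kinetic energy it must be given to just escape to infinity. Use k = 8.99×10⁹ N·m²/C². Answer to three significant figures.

1.55 J

To just escape, total mechanical energy must reach zero at infinity: ½mv²_min + U = 0, so ½mv²_min = −U = |kQq|/r.
|U| = |kQq|/r = (8.99×10⁹ N·m²/C²)(7.31×10⁻⁶)(9.13×10⁻⁶)/(0.388) = 1.55 J.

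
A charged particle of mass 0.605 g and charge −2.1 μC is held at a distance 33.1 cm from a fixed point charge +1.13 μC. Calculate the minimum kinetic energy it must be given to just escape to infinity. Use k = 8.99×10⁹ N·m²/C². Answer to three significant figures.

0.0645 J

To just escape, total mechanical energy must reach zero at infinity: ½mv²_min + U = 0, so ½mv²_min = −U = |kQq|/r.
|U| = |kQq|/r = (8.99×10⁹ N·m²/C²)(1.13×10⁻⁶)(2.10×10⁻⁶)/(0.331) = 0.0645 J.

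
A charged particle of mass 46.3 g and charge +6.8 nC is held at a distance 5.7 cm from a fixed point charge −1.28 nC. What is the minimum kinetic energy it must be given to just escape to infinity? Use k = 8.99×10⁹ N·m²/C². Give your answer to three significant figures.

1.37×10⁻⁶ J

To just escape, total mechanical energy must reach zero at infinity: ½mv²_min + U = 0, so ½mv²_min = −U = |kQq|/r.
|U| = |kQq|/r = (8.99×10⁹ N·m²/C²)(1.28×10⁻⁹)(6.80×10⁻⁹)/(0.0570) = 1.37×10⁻⁶ J.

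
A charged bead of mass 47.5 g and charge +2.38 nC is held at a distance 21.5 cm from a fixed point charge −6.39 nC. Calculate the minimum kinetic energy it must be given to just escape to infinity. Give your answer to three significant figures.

To just escape, total mechanical energy must reach zero at infinity: ½mv²_min + U = 0, so ½mv²_min = −U = |kQq|/r.
|U| = |kQq|/r = (8.99×10⁹ N·m²/C²)(6.39×10⁻⁹)(2.38×10⁻⁹)/(0.215) = 6.36×10⁻⁷ J.

6.36×10⁻⁷ J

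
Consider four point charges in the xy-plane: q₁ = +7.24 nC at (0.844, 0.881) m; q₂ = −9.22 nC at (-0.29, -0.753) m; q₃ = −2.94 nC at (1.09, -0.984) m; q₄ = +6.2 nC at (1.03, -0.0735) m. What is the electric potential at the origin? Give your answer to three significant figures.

The total potential is the scalar sum of each charge's contribution, V = Σ kqᵢ/rᵢ.
Distances from the field point to each charge: r₁ = 1.22 m, r₂ = 0.807 m, r₃ = 1.47 m, r₄ = 1.03 m.
V = k[(7.24×10⁻⁹)/(1.22) + (-9.22×10⁻⁹)/(0.807) + (-2.94×10⁻⁹)/(1.47) + (6.20×10⁻⁹)/(1.03)] = -13.4 V.

-13.4 V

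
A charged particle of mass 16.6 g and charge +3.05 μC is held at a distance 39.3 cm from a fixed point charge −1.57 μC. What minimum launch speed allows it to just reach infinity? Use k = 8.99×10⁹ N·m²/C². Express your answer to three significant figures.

3.63 m/s

To just escape, total mechanical energy must reach zero at infinity: ½mv²_min + U = 0, so ½mv²_min = −U = |kQq|/r.
|U| = |kQq|/r = (8.99×10⁹ N·m²/C²)(1.57×10⁻⁶)(3.05×10⁻⁶)/(0.393) = 0.110 J.
v_min = √(2|U|/m) = √(2·0.110/0.0166) = 3.63 m/s.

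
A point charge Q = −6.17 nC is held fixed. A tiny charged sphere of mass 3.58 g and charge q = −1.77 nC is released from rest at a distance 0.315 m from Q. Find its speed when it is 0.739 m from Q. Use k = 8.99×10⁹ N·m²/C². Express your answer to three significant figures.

Only the electrostatic force acts, so mechanical energy is conserved: ½mv² = U₁ − U₂ = kQq(1/r₁ − 1/r₂).
U₁ − U₂ = (8.99×10⁹ N·m²/C²)(-6.17×10⁻⁹ C)(-1.77×10⁻⁹ C)(1/0.315 − 1/0.739) = 1.79×10⁻⁷ J.
v = √(2·1.79×10⁻⁷/3.58×10⁻³) = 0.0100 m/s.

0.0100 m/s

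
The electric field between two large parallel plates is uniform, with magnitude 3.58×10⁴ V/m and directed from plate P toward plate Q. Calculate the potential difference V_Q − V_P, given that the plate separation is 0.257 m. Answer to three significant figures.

In a uniform field, potential decreases in the direction of E: ΔV = −E·d for a displacement d parallel to E.
Going from P to Q is a displacement of 0.257 m along the field, so V_Q − V_P = −Ed = -9200 V.

-9200 V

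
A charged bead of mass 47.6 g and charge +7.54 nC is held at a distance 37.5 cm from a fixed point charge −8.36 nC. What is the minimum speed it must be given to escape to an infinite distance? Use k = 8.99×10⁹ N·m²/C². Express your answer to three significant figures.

7.97×10⁻³ m/s

To just escape, total mechanical energy must reach zero at infinity: ½mv²_min + U = 0, so ½mv²_min = −U = |kQq|/r.
|U| = |kQq|/r = (8.99×10⁹ N·m²/C²)(8.36×10⁻⁹)(7.54×10⁻⁹)/(0.375) = 1.51×10⁻⁶ J.
v_min = √(2|U|/m) = √(2·1.51×10⁻⁶/0.0476) = 7.97×10⁻³ m/s.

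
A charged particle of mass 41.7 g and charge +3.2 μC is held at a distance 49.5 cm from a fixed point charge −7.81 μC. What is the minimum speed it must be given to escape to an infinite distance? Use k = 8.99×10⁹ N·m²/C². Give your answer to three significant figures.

4.67 m/s

To just escape, total mechanical energy must reach zero at infinity: ½mv²_min + U = 0, so ½mv²_min = −U = |kQq|/r.
|U| = |kQq|/r = (8.99×10⁹ N·m²/C²)(7.81×10⁻⁶)(3.20×10⁻⁶)/(0.495) = 0.454 J.
v_min = √(2|U|/m) = √(2·0.454/0.0417) = 4.67 m/s.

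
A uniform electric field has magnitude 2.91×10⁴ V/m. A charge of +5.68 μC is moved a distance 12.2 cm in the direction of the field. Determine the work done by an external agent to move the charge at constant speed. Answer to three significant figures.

The potential change for a displacement 12.2 cm in the direction of the field is ΔV = −Ed = -3550 V.
W_ext = qΔV = -0.0202 J.

-0.0202 J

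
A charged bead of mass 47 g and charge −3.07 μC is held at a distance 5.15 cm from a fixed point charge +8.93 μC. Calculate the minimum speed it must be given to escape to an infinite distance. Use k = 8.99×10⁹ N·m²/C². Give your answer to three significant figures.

14.3 m/s

To just escape, total mechanical energy must reach zero at infinity: ½mv²_min + U = 0, so ½mv²_min = −U = |kQq|/r.
|U| = |kQq|/r = (8.99×10⁹ N·m²/C²)(8.93×10⁻⁶)(3.07×10⁻⁶)/(0.0515) = 4.79 J.
v_min = √(2|U|/m) = √(2·4.79/0.0470) = 14.3 m/s.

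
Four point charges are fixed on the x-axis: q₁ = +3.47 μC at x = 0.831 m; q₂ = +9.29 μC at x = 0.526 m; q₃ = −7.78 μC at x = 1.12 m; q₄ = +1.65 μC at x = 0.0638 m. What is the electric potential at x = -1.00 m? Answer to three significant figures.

5.27×10⁴ V

Electric potential is a scalar, so the contributions from each charge add algebraically: V = Σ kqᵢ/rᵢ.
Distances from the field point to each charge: r₁ = 1.83 m, r₂ = 1.53 m, r₃ = 2.12 m, r₄ = 1.06 m.
V = k[(3.47×10⁻⁶)/(1.83) + (9.29×10⁻⁶)/(1.53) + (-7.78×10⁻⁶)/(2.12) + (1.65×10⁻⁶)/(1.06)] = 5.27×10⁴ V.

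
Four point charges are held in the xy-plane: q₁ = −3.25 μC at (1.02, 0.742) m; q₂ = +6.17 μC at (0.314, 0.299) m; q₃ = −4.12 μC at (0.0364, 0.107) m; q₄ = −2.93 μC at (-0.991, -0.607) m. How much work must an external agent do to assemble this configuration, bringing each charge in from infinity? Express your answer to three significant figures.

The assembly work is the sum of pairwise potential energies, U = Σ_{i<j} kqᵢqⱼ/rᵢⱼ.
Pair separations: r₁₂ = 0.833 m, r₁₃ = 1.17 m, r₁₄ = 2.42 m, r₂₃ = 0.338 m, r₂₄ = 1.59 m, r₃₄ = 1.25 m.
Summing all 6 pair terms gives U = -0.771 J.

-0.771 J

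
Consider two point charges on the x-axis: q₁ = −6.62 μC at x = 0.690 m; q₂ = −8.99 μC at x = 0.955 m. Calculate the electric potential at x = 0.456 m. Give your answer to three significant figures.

-4.16×10⁵ V

Electric potential is a scalar, so the contributions from each charge add algebraically: V = Σ kqᵢ/rᵢ.
Distances from the field point to each charge: r₁ = 0.234 m, r₂ = 0.499 m.
V = k[(-6.62×10⁻⁶)/(0.234) + (-8.99×10⁻⁶)/(0.499)] = -4.16×10⁵ V.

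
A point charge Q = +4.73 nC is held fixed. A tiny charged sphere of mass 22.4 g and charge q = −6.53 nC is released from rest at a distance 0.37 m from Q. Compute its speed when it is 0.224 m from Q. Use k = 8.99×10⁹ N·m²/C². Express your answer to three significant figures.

Only the electrostatic force acts, so mechanical energy is conserved: ½mv² = U₁ − U₂ = kQq(1/r₁ − 1/r₂).
U₁ − U₂ = (8.99×10⁹ N·m²/C²)(4.73×10⁻⁹ C)(-6.53×10⁻⁹ C)(1/0.370 − 1/0.224) = 4.89×10⁻⁷ J.
v = √(2·4.89×10⁻⁷/0.0224) = 6.61×10⁻³ m/s.

6.61×10⁻³ m/s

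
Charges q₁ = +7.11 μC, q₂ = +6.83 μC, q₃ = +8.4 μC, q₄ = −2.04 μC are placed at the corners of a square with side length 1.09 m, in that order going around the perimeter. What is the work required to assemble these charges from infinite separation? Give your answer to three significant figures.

The assembly work is the sum of pairwise potential energies, U = Σ_{i<j} kqᵢqⱼ/rᵢⱼ.
The four side pairs have separation 1.09 m and the two diagonal pairs 1.54 m.
Summing all 6 pair terms gives U = 0.880 J.

0.880 J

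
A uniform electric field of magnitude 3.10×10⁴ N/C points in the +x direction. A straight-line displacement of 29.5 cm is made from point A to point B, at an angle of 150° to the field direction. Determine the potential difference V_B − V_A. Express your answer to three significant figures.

7920 V

Only the component of displacement along E changes the potential: ΔV = −E·d·cosθ.
ΔV = −(3.10×10⁴ V/m)(0.295 m)cos150° = 7920 V.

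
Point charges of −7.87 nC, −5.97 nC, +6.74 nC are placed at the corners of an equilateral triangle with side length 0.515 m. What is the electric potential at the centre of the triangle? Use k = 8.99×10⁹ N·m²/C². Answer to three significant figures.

Electric potential is a scalar, so the contributions from each charge add algebraically: V = Σ kqᵢ/rᵢ.
The distance from each vertex to the centroid is a/√3 = 0.297 m.
V = k[(-7.87×10⁻⁹)/(0.297) + (-5.97×10⁻⁹)/(0.297) + (6.74×10⁻⁹)/(0.297)] = -215 V.

-215 V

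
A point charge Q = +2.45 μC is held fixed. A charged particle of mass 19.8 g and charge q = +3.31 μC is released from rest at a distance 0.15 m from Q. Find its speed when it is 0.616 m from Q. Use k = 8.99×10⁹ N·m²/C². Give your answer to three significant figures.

6.09 m/s

Only the electrostatic force acts, so mechanical energy is conserved: ½mv² = U₁ − U₂ = kQq(1/r₁ − 1/r₂).
U₁ − U₂ = (8.99×10⁹ N·m²/C²)(2.45×10⁻⁶ C)(3.31×10⁻⁶ C)(1/0.150 − 1/0.616) = 0.368 J.
v = √(2·0.368/0.0198) = 6.09 m/s.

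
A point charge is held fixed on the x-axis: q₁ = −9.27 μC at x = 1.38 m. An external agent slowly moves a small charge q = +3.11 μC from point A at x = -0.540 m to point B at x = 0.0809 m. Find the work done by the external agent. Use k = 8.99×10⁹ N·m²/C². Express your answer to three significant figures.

For quasistatic motion the external work equals the change in potential energy: W_ext = qΔV = q(V_B − V_A).
At A: distance to the source charge is 1.92 m; V_A = kq₁/r = -4.34×10⁴ V.
At B: distance to the source charge is 1.30 m; V_B = kq₁/r = -6.42×10⁴ V.
ΔV = V_B − V_A = -2.07×10⁴ V.
W_ext = qΔV = (3.11×10⁻⁶ C)(-2.07×10⁴ V) = -0.0645 J.

-0.0645 J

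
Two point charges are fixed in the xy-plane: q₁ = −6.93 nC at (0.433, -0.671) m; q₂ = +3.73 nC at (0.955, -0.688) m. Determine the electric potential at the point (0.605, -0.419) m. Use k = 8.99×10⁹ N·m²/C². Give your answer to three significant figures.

Electric potential is a scalar, so the contributions from each charge add algebraically: V = Σ kqᵢ/rᵢ.
Distances from the field point to each charge: r₁ = 0.305 m, r₂ = 0.441 m.
V = k[(-6.93×10⁻⁹)/(0.305) + (3.73×10⁻⁹)/(0.441)] = -128 V.

-128 V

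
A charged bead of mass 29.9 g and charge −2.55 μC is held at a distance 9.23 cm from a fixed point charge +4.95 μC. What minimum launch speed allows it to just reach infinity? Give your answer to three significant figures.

To just escape, total mechanical energy must reach zero at infinity: ½mv²_min + U = 0, so ½mv²_min = −U = |kQq|/r.
|U| = |kQq|/r = (8.99×10⁹ N·m²/C²)(4.95×10⁻⁶)(2.55×10⁻⁶)/(0.0923) = 1.23 J.
v_min = √(2|U|/m) = √(2·1.23/0.0299) = 9.07 m/s.

9.07 m/s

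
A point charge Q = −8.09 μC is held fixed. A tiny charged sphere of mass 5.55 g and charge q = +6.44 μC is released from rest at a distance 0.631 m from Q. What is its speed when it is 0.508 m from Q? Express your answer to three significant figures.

8.05 m/s

Only the electrostatic force acts, so mechanical energy is conserved: ½mv² = U₁ − U₂ = kQq(1/r₁ − 1/r₂).
U₁ − U₂ = (8.99×10⁹ N·m²/C²)(-8.09×10⁻⁶ C)(6.44×10⁻⁶ C)(1/0.631 − 1/0.508) = 0.180 J.
v = √(2·0.180/5.55×10⁻³) = 8.05 m/s.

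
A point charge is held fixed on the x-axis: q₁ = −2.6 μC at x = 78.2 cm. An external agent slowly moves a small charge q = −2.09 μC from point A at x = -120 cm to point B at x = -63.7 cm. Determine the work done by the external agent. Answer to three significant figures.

9.78×10⁻³ J

For quasistatic motion the external work equals the change in potential energy: W_ext = qΔV = q(V_B − V_A).
At A: distance to the source charge is 1.98 m; V_A = kq₁/r = -1.18×10⁴ V.
At B: distance to the source charge is 1.42 m; V_B = kq₁/r = -1.65×10⁴ V.
ΔV = V_B − V_A = -4680 V.
W_ext = qΔV = (-2.09×10⁻⁶ C)(-4680 V) = 9.78×10⁻³ J.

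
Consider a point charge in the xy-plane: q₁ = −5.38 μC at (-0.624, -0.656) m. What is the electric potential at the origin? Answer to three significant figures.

The total potential is the scalar sum of each charge's contribution, V = Σ kqᵢ/rᵢ.
Distances from the field point to each charge: r₁ = 0.905 m.
V = k[(-5.38×10⁻⁶)/(0.905)] = -5.34×10⁴ V.

-5.34×10⁴ V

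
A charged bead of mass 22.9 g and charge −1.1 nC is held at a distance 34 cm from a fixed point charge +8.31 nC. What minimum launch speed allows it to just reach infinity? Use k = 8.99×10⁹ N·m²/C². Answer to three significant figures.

4.59×10⁻³ m/s

To just escape, total mechanical energy must reach zero at infinity: ½mv²_min + U = 0, so ½mv²_min = −U = |kQq|/r.
|U| = |kQq|/r = (8.99×10⁹ N·m²/C²)(8.31×10⁻⁹)(1.10×10⁻⁹)/(0.340) = 2.42×10⁻⁷ J.
v_min = √(2|U|/m) = √(2·2.42×10⁻⁷/0.0229) = 4.59×10⁻³ m/s.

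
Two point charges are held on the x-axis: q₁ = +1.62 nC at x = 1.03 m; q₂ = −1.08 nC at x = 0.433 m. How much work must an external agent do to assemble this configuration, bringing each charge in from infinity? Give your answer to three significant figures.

The assembly work is the sum of pairwise potential energies, U = Σ_{i<j} kqᵢqⱼ/rᵢⱼ.
Pair separations: r₁₂ = 0.597 m.
U = (-2.63×10⁻⁸) = -2.63×10⁻⁸ J.

-2.63×10⁻⁸ J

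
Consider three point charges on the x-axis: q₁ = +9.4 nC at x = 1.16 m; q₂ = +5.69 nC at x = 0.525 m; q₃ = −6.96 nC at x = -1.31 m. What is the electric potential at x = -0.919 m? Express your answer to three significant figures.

-84.0 V

Electric potential is a scalar, so the contributions from each charge add algebraically: V = Σ kqᵢ/rᵢ.
Distances from the field point to each charge: r₁ = 2.08 m, r₂ = 1.44 m, r₃ = 0.391 m.
V = k[(9.40×10⁻⁹)/(2.08) + (5.69×10⁻⁹)/(1.44) + (-6.96×10⁻⁹)/(0.391)] = -84.0 V.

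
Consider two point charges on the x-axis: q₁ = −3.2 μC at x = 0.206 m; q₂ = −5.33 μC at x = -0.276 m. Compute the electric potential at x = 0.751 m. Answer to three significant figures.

Electric potential is a scalar, so the contributions from each charge add algebraically: V = Σ kqᵢ/rᵢ.
Distances from the field point to each charge: r₁ = 0.545 m, r₂ = 1.03 m.
V = k[(-3.20×10⁻⁶)/(0.545) + (-5.33×10⁻⁶)/(1.03)] = -9.94×10⁴ V.

-9.94×10⁴ V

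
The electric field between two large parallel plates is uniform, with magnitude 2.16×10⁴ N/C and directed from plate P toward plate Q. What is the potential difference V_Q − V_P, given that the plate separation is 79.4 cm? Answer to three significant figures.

-1.72×10⁴ V

In a uniform field, potential decreases in the direction of E: ΔV = −E·d for a displacement d parallel to E.
Going from P to Q is a displacement of 79.4 cm along the field, so V_Q − V_P = −Ed = -1.72×10⁴ V.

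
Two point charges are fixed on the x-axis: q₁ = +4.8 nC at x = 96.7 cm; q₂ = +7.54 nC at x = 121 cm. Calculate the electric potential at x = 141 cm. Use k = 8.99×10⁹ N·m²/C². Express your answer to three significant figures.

436 V

The total potential is the scalar sum of each charge's contribution, V = Σ kqᵢ/rᵢ.
Distances from the field point to each charge: r₁ = 0.443 m, r₂ = 0.200 m.
V = k[(4.80×10⁻⁹)/(0.443) + (7.54×10⁻⁹)/(0.200)] = 436 V.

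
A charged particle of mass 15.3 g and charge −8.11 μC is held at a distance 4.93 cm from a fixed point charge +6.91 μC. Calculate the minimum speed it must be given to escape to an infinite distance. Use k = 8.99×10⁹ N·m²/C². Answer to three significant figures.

36.5 m/s

To just escape, total mechanical energy must reach zero at infinity: ½mv²_min + U = 0, so ½mv²_min = −U = |kQq|/r.
|U| = |kQq|/r = (8.99×10⁹ N·m²/C²)(6.91×10⁻⁶)(8.11×10⁻⁶)/(0.0493) = 10.2 J.
v_min = √(2|U|/m) = √(2·10.2/0.0153) = 36.5 m/s.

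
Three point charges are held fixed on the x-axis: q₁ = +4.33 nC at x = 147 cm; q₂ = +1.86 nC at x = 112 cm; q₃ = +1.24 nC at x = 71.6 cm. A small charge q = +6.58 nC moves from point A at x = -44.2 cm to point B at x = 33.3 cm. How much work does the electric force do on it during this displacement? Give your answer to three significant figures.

-2.89×10⁻⁷ J

The work done by the electric force is W_field = −ΔU = −q(V_B − V_A) = q(V_A − V_B).
At A: distances to the source charges are 1.91 m, 1.56 m, 1.16 m; V_A = Σ kqᵢ/rᵢ = 40.7 V.
At B: distances to the source charges are 1.14 m, 0.787 m, 0.383 m; V_B = Σ kqᵢ/rᵢ = 84.6 V.
ΔV = V_B − V_A = 43.9 V.
W_field = −qΔV = −(6.58×10⁻⁹ C)(43.9 V) = -2.89×10⁻⁷ J.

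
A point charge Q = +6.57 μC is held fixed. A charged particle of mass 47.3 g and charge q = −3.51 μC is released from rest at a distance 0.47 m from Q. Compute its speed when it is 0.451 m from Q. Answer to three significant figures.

Only the electrostatic force acts, so mechanical energy is conserved: ½mv² = U₁ − U₂ = kQq(1/r₁ − 1/r₂).
U₁ − U₂ = (8.99×10⁹ N·m²/C²)(6.57×10⁻⁶ C)(-3.51×10⁻⁶ C)(1/0.470 − 1/0.451) = 0.0186 J.
v = √(2·0.0186/0.0473) = 0.886 m/s.

0.886 m/s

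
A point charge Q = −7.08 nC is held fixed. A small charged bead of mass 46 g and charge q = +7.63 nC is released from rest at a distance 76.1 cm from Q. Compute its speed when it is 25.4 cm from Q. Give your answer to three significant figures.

7.44×10⁻³ m/s

Only the electrostatic force acts, so mechanical energy is conserved: ½mv² = U₁ − U₂ = kQq(1/r₁ − 1/r₂).
U₁ − U₂ = (8.99×10⁹ N·m²/C²)(-7.08×10⁻⁹ C)(7.63×10⁻⁹ C)(1/0.761 − 1/0.254) = 1.27×10⁻⁶ J.
v = √(2·1.27×10⁻⁶/0.0460) = 7.44×10⁻³ m/s.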